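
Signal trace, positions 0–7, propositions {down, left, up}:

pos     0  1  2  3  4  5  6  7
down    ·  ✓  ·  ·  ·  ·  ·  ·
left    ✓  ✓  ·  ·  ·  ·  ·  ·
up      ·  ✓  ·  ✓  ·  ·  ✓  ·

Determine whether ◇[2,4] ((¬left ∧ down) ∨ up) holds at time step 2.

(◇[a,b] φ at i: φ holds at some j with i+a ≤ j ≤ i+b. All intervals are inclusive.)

Check ((¬left ∧ down) ∨ up) at each j in [4,6]:
  j=4: false
  j=5: false
  j=6: true
Found at j=6 → formula holds.

Yes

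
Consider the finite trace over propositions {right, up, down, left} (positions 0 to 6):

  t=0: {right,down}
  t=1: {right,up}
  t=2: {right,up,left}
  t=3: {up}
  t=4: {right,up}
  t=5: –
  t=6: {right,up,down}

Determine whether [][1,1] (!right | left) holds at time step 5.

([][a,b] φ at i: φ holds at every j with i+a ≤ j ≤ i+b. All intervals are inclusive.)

Check (!right | left) at every j in [6,6]:
  j=6: false
Fails at j=6 → formula fails.

False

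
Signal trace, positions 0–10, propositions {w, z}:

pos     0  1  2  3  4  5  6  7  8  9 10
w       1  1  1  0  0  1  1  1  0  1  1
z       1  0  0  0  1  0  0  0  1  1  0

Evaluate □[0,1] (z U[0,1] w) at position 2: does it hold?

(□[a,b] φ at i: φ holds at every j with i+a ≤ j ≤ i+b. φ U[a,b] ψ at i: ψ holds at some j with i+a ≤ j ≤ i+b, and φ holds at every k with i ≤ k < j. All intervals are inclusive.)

Check (z U[0,1] w) at every j in [2,3]:
  j=2: holds
  j=3: fails
Fails at j=3 → formula fails.

No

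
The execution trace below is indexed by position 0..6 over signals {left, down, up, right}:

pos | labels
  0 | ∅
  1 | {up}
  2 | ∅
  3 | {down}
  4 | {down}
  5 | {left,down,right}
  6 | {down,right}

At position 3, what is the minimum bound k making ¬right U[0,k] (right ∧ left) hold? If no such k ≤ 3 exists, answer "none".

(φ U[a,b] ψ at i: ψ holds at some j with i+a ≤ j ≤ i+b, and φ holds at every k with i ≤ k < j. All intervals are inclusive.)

2

Need earliest j ≥ 3 with (right ∧ left), and ¬right at every k in [3,j-1].
  j=3: rhs fails.
  j=4: rhs fails.
  j=5: rhs holds; lhs holds on [3,4]. k = 2.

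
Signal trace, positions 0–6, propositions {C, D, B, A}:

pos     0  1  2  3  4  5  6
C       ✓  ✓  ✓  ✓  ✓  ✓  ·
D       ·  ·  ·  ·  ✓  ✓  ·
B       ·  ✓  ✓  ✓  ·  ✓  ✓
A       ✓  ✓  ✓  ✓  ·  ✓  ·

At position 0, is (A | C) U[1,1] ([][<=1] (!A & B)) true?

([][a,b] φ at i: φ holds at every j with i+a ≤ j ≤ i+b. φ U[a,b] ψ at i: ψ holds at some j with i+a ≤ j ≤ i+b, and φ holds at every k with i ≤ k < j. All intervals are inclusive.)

Need some j in [1,1] with [][<=1] (!A & B), and (A | C) at every k in [0,j-1].
  j=1: [][<=1] (!A & B) — fails at 1.
No j in the window works → until fails.

No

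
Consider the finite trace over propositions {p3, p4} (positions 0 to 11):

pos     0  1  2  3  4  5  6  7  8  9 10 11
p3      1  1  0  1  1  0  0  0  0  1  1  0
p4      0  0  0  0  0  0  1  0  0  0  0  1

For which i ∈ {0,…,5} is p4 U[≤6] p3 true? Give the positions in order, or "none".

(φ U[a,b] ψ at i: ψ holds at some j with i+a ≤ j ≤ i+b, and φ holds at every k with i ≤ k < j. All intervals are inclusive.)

0, 1, 3, 4

Evaluate at each i in [0,5]:
  i=0: ✓ (rhs at j=0)
  i=1: ✓ (rhs at j=1)
  i=2: ✗ (lhs fails at k=2 before rhs at j=3)
  i=3: ✓ (rhs at j=3)
  i=4: ✓ (rhs at j=4)
  i=5: ✗ (lhs fails at k=5 before rhs at j=9)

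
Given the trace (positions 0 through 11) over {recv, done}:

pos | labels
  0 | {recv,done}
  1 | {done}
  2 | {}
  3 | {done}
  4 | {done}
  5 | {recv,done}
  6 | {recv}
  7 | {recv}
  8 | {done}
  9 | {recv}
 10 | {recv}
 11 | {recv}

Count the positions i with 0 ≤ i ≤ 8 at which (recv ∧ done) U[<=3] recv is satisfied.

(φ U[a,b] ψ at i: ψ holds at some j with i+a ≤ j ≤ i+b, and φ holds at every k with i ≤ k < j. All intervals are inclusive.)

Evaluate at each i in [0,8]:
  i=0: ✓ (rhs at j=0)
  i=1: ✗ (no rhs in [1,4])
  i=2: ✗ (lhs fails at k=2 before rhs at j=5)
  i=3: ✗ (lhs fails at k=3 before rhs at j=5)
  i=4: ✗ (lhs fails at k=4 before rhs at j=5)
  i=5: ✓ (rhs at j=5)
  i=6: ✓ (rhs at j=6)
  i=7: ✓ (rhs at j=7)
  i=8: ✗ (lhs fails at k=8 before rhs at j=9)
Positions where it holds: {0, 5, 6, 7} → 4.

4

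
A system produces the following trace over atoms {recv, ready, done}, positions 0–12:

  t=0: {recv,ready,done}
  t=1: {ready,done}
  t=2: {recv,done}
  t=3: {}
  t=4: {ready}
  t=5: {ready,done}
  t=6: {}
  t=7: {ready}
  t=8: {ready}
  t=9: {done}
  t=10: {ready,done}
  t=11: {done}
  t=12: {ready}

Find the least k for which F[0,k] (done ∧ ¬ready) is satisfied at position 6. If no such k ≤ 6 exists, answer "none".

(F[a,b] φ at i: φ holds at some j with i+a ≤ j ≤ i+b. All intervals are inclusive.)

3

Scan j = 6,7,… for (done ∧ ¬ready):
  j=6: fails
  j=7: fails
  j=8: fails
  j=9: holds
First hit at j=9, so smallest k = 9-6 = 3.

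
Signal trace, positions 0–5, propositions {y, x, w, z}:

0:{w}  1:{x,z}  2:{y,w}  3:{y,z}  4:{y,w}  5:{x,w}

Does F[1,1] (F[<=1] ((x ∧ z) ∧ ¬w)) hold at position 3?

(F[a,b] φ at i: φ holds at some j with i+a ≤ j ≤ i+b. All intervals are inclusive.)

Check F[<=1] ((x ∧ z) ∧ ¬w) at each j in [4,4]:
  j=4: fails (none in [4,5])
No position in the window satisfies it → formula fails.

False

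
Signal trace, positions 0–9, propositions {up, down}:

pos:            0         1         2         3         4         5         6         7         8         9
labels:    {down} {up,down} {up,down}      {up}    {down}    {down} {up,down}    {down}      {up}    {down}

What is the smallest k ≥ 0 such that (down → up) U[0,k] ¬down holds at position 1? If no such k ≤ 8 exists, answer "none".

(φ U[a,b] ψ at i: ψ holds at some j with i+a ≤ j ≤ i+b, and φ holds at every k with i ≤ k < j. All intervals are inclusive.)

2

Need earliest j ≥ 1 with ¬down, and (down → up) at every k in [1,j-1].
  j=1: rhs fails.
  j=2: rhs fails.
  j=3: rhs holds; lhs holds on [1,2]. k = 2.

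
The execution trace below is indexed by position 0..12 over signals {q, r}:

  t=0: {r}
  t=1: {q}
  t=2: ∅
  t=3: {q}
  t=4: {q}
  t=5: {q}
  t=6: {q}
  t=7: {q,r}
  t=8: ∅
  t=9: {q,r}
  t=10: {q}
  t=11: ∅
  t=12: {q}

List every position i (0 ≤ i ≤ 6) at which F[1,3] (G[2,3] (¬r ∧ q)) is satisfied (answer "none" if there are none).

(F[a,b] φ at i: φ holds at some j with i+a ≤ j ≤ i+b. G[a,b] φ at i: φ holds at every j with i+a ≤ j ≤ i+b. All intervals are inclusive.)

Evaluate at each i in [0,6]:
  i=0: ✓ (witness j=1)
  i=1: ✓ (witness j=2)
  i=2: ✓ (witness j=3)
  i=3: ✗ (none in [4,6])
  i=4: ✗ (none in [5,7])
  i=5: ✗ (none in [6,8])
  i=6: ✗ (none in [7,9])

0, 1, 2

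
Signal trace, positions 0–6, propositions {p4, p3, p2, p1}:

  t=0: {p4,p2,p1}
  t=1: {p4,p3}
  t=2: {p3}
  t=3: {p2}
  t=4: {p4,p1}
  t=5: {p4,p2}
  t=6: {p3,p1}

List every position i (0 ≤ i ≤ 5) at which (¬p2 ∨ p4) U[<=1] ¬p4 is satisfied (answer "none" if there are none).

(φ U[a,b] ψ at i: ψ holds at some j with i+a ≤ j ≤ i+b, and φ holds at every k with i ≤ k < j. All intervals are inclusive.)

1, 2, 3, 5

Evaluate at each i in [0,5]:
  i=0: ✗ (no rhs in [0,1])
  i=1: ✓ (rhs at j=2; lhs holds on [1,1])
  i=2: ✓ (rhs at j=2)
  i=3: ✓ (rhs at j=3)
  i=4: ✗ (no rhs in [4,5])
  i=5: ✓ (rhs at j=6; lhs holds on [5,5])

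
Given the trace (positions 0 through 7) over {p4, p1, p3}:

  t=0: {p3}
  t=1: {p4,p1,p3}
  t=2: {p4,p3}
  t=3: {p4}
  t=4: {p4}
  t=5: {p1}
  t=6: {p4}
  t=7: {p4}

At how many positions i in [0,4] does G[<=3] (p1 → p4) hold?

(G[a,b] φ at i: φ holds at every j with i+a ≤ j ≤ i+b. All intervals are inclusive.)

Evaluate at each i in [0,4]:
  i=0: ✓ (all of [0,3])
  i=1: ✓ (all of [1,4])
  i=2: ✗ (fails at j=5)
  i=3: ✗ (fails at j=5)
  i=4: ✗ (fails at j=5)
Positions where it holds: {0, 1} → 2.

2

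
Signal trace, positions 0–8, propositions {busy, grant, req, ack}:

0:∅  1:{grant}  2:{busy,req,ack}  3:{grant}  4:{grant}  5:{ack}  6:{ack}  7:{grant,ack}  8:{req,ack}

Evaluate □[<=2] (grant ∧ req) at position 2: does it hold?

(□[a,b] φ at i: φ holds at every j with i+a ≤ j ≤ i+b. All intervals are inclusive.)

Check (grant ∧ req) at every j in [2,4]:
  j=2: false
  j=3: false
  j=4: false
Fails at j=2 → formula fails.

False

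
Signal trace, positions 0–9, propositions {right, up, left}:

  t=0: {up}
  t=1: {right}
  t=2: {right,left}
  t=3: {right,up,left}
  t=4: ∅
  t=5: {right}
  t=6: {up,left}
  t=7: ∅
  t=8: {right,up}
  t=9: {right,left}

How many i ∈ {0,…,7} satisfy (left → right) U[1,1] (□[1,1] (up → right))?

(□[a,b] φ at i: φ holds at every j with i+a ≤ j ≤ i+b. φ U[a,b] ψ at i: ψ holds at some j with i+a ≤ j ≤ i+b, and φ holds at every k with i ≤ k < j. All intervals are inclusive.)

Evaluate at each i in [0,7]:
  i=0: ✓ (rhs at j=1; lhs holds on [0,0])
  i=1: ✓ (rhs at j=2; lhs holds on [1,1])
  i=2: ✓ (rhs at j=3; lhs holds on [2,2])
  i=3: ✓ (rhs at j=4; lhs holds on [3,3])
  i=4: ✗ (no rhs in [5,5])
  i=5: ✓ (rhs at j=6; lhs holds on [5,5])
  i=6: ✗ (lhs fails at k=6 before rhs at j=7)
  i=7: ✓ (rhs at j=8; lhs holds on [7,7])
Positions where it holds: {0, 1, 2, 3, 5, 7} → 6.

6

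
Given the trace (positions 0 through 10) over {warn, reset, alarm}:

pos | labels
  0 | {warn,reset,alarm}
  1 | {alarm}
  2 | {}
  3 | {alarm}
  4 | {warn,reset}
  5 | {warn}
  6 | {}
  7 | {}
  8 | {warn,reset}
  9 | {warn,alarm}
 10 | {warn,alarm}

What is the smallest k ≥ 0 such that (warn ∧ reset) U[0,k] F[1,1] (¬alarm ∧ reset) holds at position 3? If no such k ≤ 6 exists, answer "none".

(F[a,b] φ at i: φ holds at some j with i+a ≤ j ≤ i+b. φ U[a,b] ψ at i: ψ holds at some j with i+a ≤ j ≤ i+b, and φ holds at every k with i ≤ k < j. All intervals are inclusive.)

0

Need earliest j ≥ 3 with F[1,1] (¬alarm ∧ reset), and (warn ∧ reset) at every k in [3,j-1].
  j=3: rhs holds (empty prefix). k = 0.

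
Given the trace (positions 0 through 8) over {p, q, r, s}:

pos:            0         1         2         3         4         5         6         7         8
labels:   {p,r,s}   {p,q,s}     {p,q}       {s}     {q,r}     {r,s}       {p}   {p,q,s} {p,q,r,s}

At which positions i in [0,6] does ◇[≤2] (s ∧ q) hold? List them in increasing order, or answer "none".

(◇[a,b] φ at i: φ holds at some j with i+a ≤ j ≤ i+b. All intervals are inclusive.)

0, 1, 5, 6

Evaluate at each i in [0,6]:
  i=0: ✓ (witness j=1)
  i=1: ✓ (witness j=1)
  i=2: ✗ (none in [2,4])
  i=3: ✗ (none in [3,5])
  i=4: ✗ (none in [4,6])
  i=5: ✓ (witness j=7)
  i=6: ✓ (witness j=7)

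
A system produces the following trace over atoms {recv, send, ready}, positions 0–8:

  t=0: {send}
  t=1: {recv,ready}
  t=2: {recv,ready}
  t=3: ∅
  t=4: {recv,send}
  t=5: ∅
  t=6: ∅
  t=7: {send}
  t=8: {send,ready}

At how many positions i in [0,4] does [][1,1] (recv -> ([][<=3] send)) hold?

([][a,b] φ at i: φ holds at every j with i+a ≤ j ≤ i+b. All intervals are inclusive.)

Evaluate at each i in [0,4]:
  i=0: ✗ (fails at j=1)
  i=1: ✗ (fails at j=2)
  i=2: ✓ (all of [3,3])
  i=3: ✗ (fails at j=4)
  i=4: ✓ (all of [5,5])
Positions where it holds: {2, 4} → 2.

2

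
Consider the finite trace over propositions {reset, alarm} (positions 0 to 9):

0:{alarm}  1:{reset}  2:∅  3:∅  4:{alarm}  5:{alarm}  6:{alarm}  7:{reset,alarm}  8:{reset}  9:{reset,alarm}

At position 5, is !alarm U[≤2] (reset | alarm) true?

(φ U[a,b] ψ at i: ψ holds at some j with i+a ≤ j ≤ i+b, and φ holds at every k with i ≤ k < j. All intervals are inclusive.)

Holds

Need some j in [5,7] with (reset | alarm), and !alarm at every k in [5,j-1].
  j=5: (reset | alarm) holds; no prefix to check → satisfied.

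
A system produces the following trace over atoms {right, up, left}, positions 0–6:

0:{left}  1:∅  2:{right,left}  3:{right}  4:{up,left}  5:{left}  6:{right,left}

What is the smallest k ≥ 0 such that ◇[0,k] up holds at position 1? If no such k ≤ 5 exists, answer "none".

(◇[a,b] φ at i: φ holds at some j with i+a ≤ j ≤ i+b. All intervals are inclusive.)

Scan j = 1,2,… for up:
  j=1: fails
  j=2: fails
  j=3: fails
  j=4: holds
First hit at j=4, so smallest k = 4-1 = 3.

3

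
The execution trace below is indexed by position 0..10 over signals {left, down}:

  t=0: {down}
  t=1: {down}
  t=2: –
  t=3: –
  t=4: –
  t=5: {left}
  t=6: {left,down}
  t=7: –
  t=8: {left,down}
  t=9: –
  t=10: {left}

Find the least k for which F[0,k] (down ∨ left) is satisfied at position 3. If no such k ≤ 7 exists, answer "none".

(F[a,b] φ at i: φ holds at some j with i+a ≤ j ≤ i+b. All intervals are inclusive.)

Scan j = 3,4,… for (down ∨ left):
  j=3: fails
  j=4: fails
  j=5: holds
First hit at j=5, so smallest k = 5-3 = 2.

2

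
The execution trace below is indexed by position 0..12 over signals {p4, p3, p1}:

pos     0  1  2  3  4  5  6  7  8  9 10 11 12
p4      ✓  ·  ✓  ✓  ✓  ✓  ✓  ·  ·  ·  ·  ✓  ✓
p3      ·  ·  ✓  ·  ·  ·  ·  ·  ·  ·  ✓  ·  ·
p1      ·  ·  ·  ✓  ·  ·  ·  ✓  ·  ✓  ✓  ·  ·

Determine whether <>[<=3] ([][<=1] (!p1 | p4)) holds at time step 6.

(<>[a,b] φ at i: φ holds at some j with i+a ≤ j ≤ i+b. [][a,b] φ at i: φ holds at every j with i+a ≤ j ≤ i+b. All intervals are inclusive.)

Does not hold

Check [][<=1] (!p1 | p4) at each j in [6,9]:
  j=6: fails at 7
  j=7: fails at 7
  j=8: fails at 9
  j=9: fails at 9
No position in the window satisfies it → formula fails.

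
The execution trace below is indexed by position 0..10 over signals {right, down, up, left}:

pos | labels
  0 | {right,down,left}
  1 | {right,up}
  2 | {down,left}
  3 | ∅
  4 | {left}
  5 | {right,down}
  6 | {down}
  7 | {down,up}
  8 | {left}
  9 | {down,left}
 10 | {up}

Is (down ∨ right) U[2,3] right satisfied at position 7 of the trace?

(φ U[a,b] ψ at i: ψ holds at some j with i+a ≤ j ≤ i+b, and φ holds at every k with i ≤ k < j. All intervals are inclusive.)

Need some j in [9,10] with right, and (down ∨ right) at every k in [7,j-1].
  j=9: right false.
  j=10: right false.
No j in the window works → until fails.

No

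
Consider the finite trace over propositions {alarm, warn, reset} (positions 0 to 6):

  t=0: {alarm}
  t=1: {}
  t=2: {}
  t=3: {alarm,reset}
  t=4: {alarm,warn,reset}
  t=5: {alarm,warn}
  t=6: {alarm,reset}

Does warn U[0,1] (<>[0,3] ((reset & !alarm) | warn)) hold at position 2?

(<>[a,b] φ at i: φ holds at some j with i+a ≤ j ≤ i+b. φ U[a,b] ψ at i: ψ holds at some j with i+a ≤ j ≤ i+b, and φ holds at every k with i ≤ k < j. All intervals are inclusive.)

Holds

Need some j in [2,3] with <>[0,3] ((reset & !alarm) | warn), and warn at every k in [2,j-1].
  j=2: <>[0,3] ((reset & !alarm) | warn) holds; no prefix to check → satisfied.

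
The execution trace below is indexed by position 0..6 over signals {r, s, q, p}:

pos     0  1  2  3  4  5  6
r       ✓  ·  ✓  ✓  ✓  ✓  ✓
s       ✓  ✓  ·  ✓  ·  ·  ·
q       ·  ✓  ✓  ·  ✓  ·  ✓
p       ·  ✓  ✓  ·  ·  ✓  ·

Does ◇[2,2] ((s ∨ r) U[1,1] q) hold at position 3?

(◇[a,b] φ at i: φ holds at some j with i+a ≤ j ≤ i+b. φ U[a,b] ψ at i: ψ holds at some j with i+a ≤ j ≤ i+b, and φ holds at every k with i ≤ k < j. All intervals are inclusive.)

Check ((s ∨ r) U[1,1] q) at each j in [5,5]:
  j=5: holds
Found at j=5 → formula holds.

Holds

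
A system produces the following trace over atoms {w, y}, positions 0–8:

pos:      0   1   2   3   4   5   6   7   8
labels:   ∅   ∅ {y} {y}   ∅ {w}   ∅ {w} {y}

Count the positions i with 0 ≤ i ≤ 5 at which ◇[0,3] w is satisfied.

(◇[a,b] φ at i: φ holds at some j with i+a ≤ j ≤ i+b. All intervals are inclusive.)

4

Evaluate at each i in [0,5]:
  i=0: ✗ (none in [0,3])
  i=1: ✗ (none in [1,4])
  i=2: ✓ (witness j=5)
  i=3: ✓ (witness j=5)
  i=4: ✓ (witness j=5)
  i=5: ✓ (witness j=5)
Positions where it holds: {2, 3, 4, 5} → 4.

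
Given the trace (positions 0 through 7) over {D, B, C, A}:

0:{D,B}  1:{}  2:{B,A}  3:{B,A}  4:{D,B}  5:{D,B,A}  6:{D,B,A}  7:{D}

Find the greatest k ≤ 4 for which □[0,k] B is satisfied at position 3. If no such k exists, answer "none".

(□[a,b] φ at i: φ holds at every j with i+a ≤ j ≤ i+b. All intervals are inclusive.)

B must hold from j=3 onward; find where it first fails.
  j=3: holds
  j=4: holds
  j=5: holds
  j=6: holds
  j=7: fails
Holds on [3,6], so largest k = 3.

3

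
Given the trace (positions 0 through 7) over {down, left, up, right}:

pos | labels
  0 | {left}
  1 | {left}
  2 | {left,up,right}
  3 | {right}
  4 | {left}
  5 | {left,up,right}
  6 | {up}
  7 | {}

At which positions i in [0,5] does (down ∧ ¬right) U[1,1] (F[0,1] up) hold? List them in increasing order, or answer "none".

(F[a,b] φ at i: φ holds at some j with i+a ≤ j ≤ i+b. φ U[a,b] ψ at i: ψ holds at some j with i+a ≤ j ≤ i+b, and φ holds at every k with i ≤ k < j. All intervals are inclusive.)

Evaluate at each i in [0,5]:
  i=0: ✗ (lhs fails at k=0 before rhs at j=1)
  i=1: ✗ (lhs fails at k=1 before rhs at j=2)
  i=2: ✗ (no rhs in [3,3])
  i=3: ✗ (lhs fails at k=3 before rhs at j=4)
  i=4: ✗ (lhs fails at k=4 before rhs at j=5)
  i=5: ✗ (lhs fails at k=5 before rhs at j=6)

none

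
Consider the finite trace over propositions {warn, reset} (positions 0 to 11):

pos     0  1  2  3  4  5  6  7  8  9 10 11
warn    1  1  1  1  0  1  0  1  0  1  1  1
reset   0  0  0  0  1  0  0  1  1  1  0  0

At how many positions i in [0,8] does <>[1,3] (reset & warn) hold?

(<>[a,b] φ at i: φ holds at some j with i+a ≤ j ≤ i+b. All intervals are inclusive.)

5

Evaluate at each i in [0,8]:
  i=0: ✗ (none in [1,3])
  i=1: ✗ (none in [2,4])
  i=2: ✗ (none in [3,5])
  i=3: ✗ (none in [4,6])
  i=4: ✓ (witness j=7)
  i=5: ✓ (witness j=7)
  i=6: ✓ (witness j=7)
  i=7: ✓ (witness j=9)
  i=8: ✓ (witness j=9)
Positions where it holds: {4, 5, 6, 7, 8} → 5.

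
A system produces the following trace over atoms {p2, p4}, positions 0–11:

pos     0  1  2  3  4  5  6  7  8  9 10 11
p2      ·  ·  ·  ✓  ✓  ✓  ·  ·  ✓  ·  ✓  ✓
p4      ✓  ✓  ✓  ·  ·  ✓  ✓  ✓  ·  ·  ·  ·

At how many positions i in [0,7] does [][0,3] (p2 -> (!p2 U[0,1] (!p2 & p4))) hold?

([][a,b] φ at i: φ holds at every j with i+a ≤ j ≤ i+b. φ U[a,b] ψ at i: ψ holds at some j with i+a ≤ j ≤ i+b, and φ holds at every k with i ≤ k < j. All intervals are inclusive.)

Evaluate at each i in [0,7]:
  i=0: ✗ (fails at j=3)
  i=1: ✗ (fails at j=3)
  i=2: ✗ (fails at j=3)
  i=3: ✗ (fails at j=3)
  i=4: ✗ (fails at j=4)
  i=5: ✗ (fails at j=5)
  i=6: ✗ (fails at j=8)
  i=7: ✗ (fails at j=8)
Positions where it holds: {} → 0.

0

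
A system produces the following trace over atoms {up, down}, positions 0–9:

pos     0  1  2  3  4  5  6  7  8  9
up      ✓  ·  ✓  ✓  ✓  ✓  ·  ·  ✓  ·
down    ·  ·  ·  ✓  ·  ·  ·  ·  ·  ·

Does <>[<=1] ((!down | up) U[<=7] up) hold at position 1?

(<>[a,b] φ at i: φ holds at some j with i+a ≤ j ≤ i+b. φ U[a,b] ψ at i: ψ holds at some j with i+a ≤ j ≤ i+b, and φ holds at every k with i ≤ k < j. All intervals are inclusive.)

True

Check ((!down | up) U[<=7] up) at each j in [1,2]:
  j=1: holds
  j=2: holds
Found at j=1 → formula holds.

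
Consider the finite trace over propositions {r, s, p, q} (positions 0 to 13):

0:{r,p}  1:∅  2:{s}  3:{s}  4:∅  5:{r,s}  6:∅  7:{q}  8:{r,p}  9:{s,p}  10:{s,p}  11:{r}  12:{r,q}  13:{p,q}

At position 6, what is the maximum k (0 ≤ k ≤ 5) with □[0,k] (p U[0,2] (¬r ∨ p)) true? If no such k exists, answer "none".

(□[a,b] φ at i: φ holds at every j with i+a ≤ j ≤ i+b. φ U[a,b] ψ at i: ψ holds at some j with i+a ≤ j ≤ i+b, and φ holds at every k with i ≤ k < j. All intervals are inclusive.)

4

(p U[0,2] (¬r ∨ p)) must hold from j=6 onward; find where it first fails.
  j=6: holds
  j=7: holds
  j=8: holds
  j=9: holds
  j=10: holds
  j=11: fails
Holds on [6,10], so largest k = 4.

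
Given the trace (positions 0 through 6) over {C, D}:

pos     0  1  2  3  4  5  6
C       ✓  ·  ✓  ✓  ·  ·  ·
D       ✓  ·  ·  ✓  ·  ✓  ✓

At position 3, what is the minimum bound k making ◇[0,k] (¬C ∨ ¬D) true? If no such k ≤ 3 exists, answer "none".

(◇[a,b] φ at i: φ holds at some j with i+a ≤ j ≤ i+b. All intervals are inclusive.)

1

Scan j = 3,4,… for (¬C ∨ ¬D):
  j=3: fails
  j=4: holds
First hit at j=4, so smallest k = 4-3 = 1.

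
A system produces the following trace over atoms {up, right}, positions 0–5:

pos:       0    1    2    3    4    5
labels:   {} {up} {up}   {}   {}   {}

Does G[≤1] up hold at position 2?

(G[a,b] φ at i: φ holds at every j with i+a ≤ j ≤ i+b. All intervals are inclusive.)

False

Check up at every j in [2,3]:
  j=2: true
  j=3: false
Fails at j=3 → formula fails.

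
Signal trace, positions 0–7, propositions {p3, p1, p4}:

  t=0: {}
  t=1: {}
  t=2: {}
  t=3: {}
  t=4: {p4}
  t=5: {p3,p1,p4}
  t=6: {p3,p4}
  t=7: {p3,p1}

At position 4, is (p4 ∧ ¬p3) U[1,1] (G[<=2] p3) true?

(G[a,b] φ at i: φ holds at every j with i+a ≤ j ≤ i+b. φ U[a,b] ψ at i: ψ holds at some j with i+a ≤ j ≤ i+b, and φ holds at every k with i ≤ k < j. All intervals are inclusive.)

Holds

Need some j in [5,5] with G[<=2] p3, and (p4 ∧ ¬p3) at every k in [4,j-1].
  j=5: G[<=2] p3 holds; (p4 ∧ ¬p3) holds at every k in [4,4] → satisfied.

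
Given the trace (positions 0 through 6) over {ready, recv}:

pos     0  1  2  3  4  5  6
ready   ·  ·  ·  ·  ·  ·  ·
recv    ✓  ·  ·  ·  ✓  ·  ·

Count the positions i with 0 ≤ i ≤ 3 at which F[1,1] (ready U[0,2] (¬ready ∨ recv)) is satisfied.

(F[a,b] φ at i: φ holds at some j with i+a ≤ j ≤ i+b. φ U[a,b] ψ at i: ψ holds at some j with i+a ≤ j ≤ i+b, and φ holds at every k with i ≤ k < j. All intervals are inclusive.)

4

Evaluate at each i in [0,3]:
  i=0: ✓ (witness j=1)
  i=1: ✓ (witness j=2)
  i=2: ✓ (witness j=3)
  i=3: ✓ (witness j=4)
Positions where it holds: {0, 1, 2, 3} → 4.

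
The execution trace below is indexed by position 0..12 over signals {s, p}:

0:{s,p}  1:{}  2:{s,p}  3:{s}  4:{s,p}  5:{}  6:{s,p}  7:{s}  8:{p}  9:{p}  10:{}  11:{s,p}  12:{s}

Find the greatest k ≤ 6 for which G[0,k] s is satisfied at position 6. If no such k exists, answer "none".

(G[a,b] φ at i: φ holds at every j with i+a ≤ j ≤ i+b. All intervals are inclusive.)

1

s must hold from j=6 onward; find where it first fails.
  j=6: holds
  j=7: holds
  j=8: fails
Holds on [6,7], so largest k = 1.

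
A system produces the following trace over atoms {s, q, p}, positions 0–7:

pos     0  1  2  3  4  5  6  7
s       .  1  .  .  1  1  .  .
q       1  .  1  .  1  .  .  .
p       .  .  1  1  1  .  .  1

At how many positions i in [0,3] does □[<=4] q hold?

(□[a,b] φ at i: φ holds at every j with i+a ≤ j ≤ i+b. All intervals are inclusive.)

Evaluate at each i in [0,3]:
  i=0: ✗ (fails at j=1)
  i=1: ✗ (fails at j=1)
  i=2: ✗ (fails at j=3)
  i=3: ✗ (fails at j=3)
Positions where it holds: {} → 0.

0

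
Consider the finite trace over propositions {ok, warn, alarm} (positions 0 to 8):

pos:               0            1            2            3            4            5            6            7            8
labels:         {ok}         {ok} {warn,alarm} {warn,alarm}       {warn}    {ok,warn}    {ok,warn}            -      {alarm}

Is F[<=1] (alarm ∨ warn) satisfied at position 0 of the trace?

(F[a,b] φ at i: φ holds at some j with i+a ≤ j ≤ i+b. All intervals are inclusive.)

Check (alarm ∨ warn) at each j in [0,1]:
  j=0: false
  j=1: false
No position in the window satisfies it → formula fails.

No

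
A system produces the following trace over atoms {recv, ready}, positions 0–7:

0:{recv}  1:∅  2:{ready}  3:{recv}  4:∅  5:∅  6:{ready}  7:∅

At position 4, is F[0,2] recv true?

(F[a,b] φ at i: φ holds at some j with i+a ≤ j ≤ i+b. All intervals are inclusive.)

Check recv at each j in [4,6]:
  j=4: false
  j=5: false
  j=6: false
No position in the window satisfies it → formula fails.

False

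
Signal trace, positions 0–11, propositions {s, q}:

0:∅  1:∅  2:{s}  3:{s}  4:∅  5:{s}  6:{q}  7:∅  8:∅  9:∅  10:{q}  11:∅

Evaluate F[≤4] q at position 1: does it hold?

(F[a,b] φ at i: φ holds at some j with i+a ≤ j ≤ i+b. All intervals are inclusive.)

Check q at each j in [1,5]:
  j=1: false
  j=2: false
  j=3: false
  j=4: false
  j=5: false
No position in the window satisfies it → formula fails.

No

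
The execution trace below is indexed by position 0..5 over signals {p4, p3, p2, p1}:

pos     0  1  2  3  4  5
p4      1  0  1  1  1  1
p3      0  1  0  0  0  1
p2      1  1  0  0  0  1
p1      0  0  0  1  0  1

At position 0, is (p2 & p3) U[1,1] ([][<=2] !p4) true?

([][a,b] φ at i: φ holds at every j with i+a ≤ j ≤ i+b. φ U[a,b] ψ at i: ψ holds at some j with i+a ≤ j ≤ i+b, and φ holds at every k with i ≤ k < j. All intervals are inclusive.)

Need some j in [1,1] with [][<=2] !p4, and (p2 & p3) at every k in [0,j-1].
  j=1: [][<=2] !p4 — fails at 2.
No j in the window works → until fails.

Does not hold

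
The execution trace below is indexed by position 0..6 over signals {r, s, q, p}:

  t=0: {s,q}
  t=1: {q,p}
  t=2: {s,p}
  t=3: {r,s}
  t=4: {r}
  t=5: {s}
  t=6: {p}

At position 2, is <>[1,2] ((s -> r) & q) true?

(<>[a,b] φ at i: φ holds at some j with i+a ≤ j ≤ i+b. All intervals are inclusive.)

False

Check ((s -> r) & q) at each j in [3,4]:
  j=3: false
  j=4: false
No position in the window satisfies it → formula fails.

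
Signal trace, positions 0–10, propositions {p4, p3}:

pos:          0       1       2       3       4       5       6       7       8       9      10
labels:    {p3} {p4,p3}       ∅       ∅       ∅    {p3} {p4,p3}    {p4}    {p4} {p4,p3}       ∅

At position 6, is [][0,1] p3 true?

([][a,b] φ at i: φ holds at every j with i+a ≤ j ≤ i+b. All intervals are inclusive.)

Does not hold

Check p3 at every j in [6,7]:
  j=6: true
  j=7: false
Fails at j=7 → formula fails.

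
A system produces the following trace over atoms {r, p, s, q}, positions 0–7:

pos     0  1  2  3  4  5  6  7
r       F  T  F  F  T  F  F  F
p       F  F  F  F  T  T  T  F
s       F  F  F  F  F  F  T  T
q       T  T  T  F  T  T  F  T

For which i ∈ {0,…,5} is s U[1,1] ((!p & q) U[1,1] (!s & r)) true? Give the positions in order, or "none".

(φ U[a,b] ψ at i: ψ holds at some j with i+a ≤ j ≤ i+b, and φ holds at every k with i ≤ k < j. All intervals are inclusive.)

Evaluate at each i in [0,5]:
  i=0: ✗ (no rhs in [1,1])
  i=1: ✗ (no rhs in [2,2])
  i=2: ✗ (no rhs in [3,3])
  i=3: ✗ (no rhs in [4,4])
  i=4: ✗ (no rhs in [5,5])
  i=5: ✗ (no rhs in [6,6])

none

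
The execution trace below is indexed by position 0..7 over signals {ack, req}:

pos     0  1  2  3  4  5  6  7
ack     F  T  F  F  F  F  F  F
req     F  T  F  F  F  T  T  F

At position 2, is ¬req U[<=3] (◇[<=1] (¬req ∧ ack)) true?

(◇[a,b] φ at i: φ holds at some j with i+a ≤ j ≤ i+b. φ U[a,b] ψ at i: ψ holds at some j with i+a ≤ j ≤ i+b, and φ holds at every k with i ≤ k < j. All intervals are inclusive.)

Need some j in [2,5] with ◇[<=1] (¬req ∧ ack), and ¬req at every k in [2,j-1].
  j=2: ◇[<=1] (¬req ∧ ack) — fails (none in [2,3]).
  j=3: ◇[<=1] (¬req ∧ ack) — fails (none in [3,4]).
  j=4: ◇[<=1] (¬req ∧ ack) — fails (none in [4,5]).
  j=5: ◇[<=1] (¬req ∧ ack) — fails (none in [5,6]).
No j in the window works → until fails.

Does not hold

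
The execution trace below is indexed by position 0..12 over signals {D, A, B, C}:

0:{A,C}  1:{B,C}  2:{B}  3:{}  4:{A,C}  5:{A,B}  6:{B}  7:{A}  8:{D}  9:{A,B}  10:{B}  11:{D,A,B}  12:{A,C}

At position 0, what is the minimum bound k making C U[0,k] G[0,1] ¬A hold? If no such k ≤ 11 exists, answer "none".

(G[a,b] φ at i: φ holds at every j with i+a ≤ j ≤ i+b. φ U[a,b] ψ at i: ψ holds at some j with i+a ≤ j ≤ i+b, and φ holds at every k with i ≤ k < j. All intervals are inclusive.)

Need earliest j ≥ 0 with G[0,1] ¬A, and C at every k in [0,j-1].
  j=0: rhs fails.
  j=1: rhs holds; lhs holds on [0,0]. k = 1.

1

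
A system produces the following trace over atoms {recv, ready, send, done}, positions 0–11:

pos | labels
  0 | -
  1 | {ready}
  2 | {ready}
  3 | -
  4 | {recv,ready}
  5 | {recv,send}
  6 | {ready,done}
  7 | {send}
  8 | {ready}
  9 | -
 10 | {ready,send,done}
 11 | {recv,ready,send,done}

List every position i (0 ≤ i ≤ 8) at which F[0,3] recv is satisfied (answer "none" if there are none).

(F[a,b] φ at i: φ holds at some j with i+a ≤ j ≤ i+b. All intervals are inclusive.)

Evaluate at each i in [0,8]:
  i=0: ✗ (none in [0,3])
  i=1: ✓ (witness j=4)
  i=2: ✓ (witness j=4)
  i=3: ✓ (witness j=4)
  i=4: ✓ (witness j=4)
  i=5: ✓ (witness j=5)
  i=6: ✗ (none in [6,9])
  i=7: ✗ (none in [7,10])
  i=8: ✓ (witness j=11)

1, 2, 3, 4, 5, 8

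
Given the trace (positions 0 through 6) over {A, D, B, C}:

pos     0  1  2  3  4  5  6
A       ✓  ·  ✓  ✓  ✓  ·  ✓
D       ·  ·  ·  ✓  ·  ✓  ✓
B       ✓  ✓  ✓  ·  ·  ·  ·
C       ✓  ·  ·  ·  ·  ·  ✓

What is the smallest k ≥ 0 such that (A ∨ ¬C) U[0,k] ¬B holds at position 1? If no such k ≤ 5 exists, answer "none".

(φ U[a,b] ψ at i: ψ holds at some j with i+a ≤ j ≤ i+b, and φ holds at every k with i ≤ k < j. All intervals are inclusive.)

Need earliest j ≥ 1 with ¬B, and (A ∨ ¬C) at every k in [1,j-1].
  j=1: rhs fails.
  j=2: rhs fails.
  j=3: rhs holds; lhs holds on [1,2]. k = 2.

2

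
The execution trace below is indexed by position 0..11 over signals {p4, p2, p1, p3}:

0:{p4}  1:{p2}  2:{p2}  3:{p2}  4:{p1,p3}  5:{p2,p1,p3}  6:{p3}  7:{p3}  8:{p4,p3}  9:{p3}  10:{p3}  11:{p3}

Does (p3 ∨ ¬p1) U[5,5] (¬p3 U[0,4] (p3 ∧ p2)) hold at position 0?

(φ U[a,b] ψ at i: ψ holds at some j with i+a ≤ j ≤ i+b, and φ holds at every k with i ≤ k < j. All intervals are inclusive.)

Holds

Need some j in [5,5] with (¬p3 U[0,4] (p3 ∧ p2)), and (p3 ∨ ¬p1) at every k in [0,j-1].
  j=5: (¬p3 U[0,4] (p3 ∧ p2)) holds; (p3 ∨ ¬p1) holds at every k in [0,4] → satisfied.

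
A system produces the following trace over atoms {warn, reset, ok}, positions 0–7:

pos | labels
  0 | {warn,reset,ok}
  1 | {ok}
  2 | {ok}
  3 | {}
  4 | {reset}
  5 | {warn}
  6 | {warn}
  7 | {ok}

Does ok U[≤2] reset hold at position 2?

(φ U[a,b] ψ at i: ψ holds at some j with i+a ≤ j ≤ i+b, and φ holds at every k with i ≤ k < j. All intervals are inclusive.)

Need some j in [2,4] with reset, and ok at every k in [2,j-1].
  j=2: reset false.
  j=3: reset false.
  j=4: reset holds, but ok fails at k=3 → not this j.
No j in the window works → until fails.

Does not hold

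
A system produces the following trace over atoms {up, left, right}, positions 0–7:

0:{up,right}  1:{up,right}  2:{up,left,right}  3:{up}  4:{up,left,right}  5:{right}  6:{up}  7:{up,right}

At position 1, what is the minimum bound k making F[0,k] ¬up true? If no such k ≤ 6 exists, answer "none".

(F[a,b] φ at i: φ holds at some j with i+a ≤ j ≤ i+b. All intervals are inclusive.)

4

Scan j = 1,2,… for ¬up:
  j=1: fails
  j=2: fails
  j=3: fails
  j=4: fails
  j=5: holds
First hit at j=5, so smallest k = 5-1 = 4.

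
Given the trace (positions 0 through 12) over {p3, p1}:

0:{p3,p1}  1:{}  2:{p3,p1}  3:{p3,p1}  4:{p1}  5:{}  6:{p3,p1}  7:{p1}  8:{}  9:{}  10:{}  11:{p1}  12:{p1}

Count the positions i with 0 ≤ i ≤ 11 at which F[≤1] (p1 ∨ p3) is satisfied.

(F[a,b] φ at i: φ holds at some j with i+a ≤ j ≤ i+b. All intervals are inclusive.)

10

Evaluate at each i in [0,11]:
  i=0: ✓ (witness j=0)
  i=1: ✓ (witness j=2)
  i=2: ✓ (witness j=2)
  i=3: ✓ (witness j=3)
  i=4: ✓ (witness j=4)
  i=5: ✓ (witness j=6)
  i=6: ✓ (witness j=6)
  i=7: ✓ (witness j=7)
  i=8: ✗ (none in [8,9])
  i=9: ✗ (none in [9,10])
  i=10: ✓ (witness j=11)
  i=11: ✓ (witness j=11)
Positions where it holds: {0, 1, 2, 3, 4, 5, 6, 7, 10, 11} → 10.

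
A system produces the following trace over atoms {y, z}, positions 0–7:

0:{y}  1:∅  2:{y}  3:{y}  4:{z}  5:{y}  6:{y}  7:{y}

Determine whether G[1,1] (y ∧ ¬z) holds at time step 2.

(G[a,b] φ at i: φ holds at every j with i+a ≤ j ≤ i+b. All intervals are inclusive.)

Check (y ∧ ¬z) at every j in [3,3]:
  j=3: true
All positions satisfy it → formula holds.

True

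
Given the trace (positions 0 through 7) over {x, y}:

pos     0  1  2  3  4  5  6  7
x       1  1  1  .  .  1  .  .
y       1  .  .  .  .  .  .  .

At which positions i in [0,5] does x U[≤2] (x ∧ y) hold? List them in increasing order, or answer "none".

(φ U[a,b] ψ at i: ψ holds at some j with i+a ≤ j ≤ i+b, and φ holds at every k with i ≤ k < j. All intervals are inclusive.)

0

Evaluate at each i in [0,5]:
  i=0: ✓ (rhs at j=0)
  i=1: ✗ (no rhs in [1,3])
  i=2: ✗ (no rhs in [2,4])
  i=3: ✗ (no rhs in [3,5])
  i=4: ✗ (no rhs in [4,6])
  i=5: ✗ (no rhs in [5,7])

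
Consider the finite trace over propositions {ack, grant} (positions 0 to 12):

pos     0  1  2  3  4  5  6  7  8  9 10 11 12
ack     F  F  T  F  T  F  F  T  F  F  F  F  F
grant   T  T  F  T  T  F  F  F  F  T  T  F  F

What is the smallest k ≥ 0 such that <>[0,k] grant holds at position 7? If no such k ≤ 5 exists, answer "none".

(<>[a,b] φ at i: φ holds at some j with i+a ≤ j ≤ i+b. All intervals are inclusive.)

2

Scan j = 7,8,… for grant:
  j=7: fails
  j=8: fails
  j=9: holds
First hit at j=9, so smallest k = 9-7 = 2.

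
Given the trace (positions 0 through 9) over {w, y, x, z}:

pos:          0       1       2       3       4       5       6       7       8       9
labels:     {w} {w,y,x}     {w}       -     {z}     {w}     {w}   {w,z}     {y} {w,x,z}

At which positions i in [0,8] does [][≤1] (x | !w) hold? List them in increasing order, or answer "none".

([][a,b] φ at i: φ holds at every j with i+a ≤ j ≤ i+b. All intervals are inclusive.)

Evaluate at each i in [0,8]:
  i=0: ✗ (fails at j=0)
  i=1: ✗ (fails at j=2)
  i=2: ✗ (fails at j=2)
  i=3: ✓ (all of [3,4])
  i=4: ✗ (fails at j=5)
  i=5: ✗ (fails at j=5)
  i=6: ✗ (fails at j=6)
  i=7: ✗ (fails at j=7)
  i=8: ✓ (all of [8,9])

3, 8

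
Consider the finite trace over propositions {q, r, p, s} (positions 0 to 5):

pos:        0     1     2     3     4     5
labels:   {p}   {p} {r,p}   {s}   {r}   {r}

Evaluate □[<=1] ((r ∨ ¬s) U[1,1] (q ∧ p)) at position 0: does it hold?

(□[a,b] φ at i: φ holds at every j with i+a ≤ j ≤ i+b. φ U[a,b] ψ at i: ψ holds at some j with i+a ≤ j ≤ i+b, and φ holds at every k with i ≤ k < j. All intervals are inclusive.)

False

Check ((r ∨ ¬s) U[1,1] (q ∧ p)) at every j in [0,1]:
  j=0: fails
  j=1: fails
Fails at j=0 → formula fails.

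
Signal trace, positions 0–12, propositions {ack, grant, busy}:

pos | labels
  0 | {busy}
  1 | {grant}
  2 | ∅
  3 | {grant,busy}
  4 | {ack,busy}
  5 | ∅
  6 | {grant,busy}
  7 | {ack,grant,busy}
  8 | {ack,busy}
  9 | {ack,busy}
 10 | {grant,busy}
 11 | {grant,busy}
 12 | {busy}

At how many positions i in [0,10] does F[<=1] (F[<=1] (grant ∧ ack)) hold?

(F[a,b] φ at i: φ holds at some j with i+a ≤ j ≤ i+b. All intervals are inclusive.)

Evaluate at each i in [0,10]:
  i=0: ✗ (none in [0,1])
  i=1: ✗ (none in [1,2])
  i=2: ✗ (none in [2,3])
  i=3: ✗ (none in [3,4])
  i=4: ✗ (none in [4,5])
  i=5: ✓ (witness j=6)
  i=6: ✓ (witness j=6)
  i=7: ✓ (witness j=7)
  i=8: ✗ (none in [8,9])
  i=9: ✗ (none in [9,10])
  i=10: ✗ (none in [10,11])
Positions where it holds: {5, 6, 7} → 3.

3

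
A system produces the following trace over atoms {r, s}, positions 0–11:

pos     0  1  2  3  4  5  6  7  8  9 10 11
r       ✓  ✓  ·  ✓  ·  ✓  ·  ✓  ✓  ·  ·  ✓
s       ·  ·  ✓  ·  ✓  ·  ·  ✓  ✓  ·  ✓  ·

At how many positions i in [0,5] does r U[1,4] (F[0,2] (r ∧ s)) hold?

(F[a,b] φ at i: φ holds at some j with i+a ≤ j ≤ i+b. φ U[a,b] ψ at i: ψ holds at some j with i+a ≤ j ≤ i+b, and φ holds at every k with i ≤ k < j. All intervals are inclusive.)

1

Evaluate at each i in [0,5]:
  i=0: ✗ (no rhs in [1,4])
  i=1: ✗ (lhs fails at k=2 before rhs at j=5)
  i=2: ✗ (lhs fails at k=2 before rhs at j=5)
  i=3: ✗ (lhs fails at k=4 before rhs at j=5)
  i=4: ✗ (lhs fails at k=4 before rhs at j=5)
  i=5: ✓ (rhs at j=6; lhs holds on [5,5])
Positions where it holds: {5} → 1.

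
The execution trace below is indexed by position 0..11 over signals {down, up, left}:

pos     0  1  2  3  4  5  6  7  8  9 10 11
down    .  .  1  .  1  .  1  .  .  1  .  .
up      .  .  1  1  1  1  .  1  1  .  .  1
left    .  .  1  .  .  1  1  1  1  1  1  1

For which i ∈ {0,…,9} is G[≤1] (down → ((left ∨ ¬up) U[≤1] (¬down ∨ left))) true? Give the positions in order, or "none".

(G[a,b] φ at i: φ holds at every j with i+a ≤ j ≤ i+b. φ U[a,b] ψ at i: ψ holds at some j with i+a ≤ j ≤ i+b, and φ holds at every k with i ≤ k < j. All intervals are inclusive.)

0, 1, 2, 5, 6, 7, 8, 9

Evaluate at each i in [0,9]:
  i=0: ✓ (all of [0,1])
  i=1: ✓ (all of [1,2])
  i=2: ✓ (all of [2,3])
  i=3: ✗ (fails at j=4)
  i=4: ✗ (fails at j=4)
  i=5: ✓ (all of [5,6])
  i=6: ✓ (all of [6,7])
  i=7: ✓ (all of [7,8])
  i=8: ✓ (all of [8,9])
  i=9: ✓ (all of [9,10])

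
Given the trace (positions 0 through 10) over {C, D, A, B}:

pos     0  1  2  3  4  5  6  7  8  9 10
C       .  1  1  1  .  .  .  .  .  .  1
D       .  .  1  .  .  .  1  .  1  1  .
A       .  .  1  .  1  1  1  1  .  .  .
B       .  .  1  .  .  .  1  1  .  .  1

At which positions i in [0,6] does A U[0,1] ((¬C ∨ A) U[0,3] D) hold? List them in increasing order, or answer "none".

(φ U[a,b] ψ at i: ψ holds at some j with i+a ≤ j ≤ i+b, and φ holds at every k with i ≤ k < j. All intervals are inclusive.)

2, 4, 5, 6

Evaluate at each i in [0,6]:
  i=0: ✗ (no rhs in [0,1])
  i=1: ✗ (lhs fails at k=1 before rhs at j=2)
  i=2: ✓ (rhs at j=2)
  i=3: ✗ (lhs fails at k=3 before rhs at j=4)
  i=4: ✓ (rhs at j=4)
  i=5: ✓ (rhs at j=5)
  i=6: ✓ (rhs at j=6)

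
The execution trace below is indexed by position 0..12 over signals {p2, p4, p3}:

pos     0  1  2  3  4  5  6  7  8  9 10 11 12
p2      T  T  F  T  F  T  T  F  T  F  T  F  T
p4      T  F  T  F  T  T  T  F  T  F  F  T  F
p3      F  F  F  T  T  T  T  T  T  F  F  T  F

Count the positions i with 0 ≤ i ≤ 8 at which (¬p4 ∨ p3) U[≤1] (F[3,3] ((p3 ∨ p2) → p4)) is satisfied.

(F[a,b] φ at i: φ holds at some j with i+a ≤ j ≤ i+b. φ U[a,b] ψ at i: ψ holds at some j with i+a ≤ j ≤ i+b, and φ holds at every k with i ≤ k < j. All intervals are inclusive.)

Evaluate at each i in [0,8]:
  i=0: ✗ (lhs fails at k=0 before rhs at j=1)
  i=1: ✓ (rhs at j=1)
  i=2: ✓ (rhs at j=2)
  i=3: ✓ (rhs at j=3)
  i=4: ✓ (rhs at j=5; lhs holds on [4,4])
  i=5: ✓ (rhs at j=5)
  i=6: ✓ (rhs at j=6)
  i=7: ✓ (rhs at j=8; lhs holds on [7,7])
  i=8: ✓ (rhs at j=8)
Positions where it holds: {1, 2, 3, 4, 5, 6, 7, 8} → 8.

8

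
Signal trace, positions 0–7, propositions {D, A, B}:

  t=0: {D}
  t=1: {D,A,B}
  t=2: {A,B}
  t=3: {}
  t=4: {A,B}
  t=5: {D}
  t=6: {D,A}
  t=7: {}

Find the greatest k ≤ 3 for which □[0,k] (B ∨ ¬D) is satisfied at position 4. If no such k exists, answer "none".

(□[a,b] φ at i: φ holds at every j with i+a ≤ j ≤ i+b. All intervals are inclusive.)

(B ∨ ¬D) must hold from j=4 onward; find where it first fails.
  j=4: holds
  j=5: fails
Holds on [4,4], so largest k = 0.

0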